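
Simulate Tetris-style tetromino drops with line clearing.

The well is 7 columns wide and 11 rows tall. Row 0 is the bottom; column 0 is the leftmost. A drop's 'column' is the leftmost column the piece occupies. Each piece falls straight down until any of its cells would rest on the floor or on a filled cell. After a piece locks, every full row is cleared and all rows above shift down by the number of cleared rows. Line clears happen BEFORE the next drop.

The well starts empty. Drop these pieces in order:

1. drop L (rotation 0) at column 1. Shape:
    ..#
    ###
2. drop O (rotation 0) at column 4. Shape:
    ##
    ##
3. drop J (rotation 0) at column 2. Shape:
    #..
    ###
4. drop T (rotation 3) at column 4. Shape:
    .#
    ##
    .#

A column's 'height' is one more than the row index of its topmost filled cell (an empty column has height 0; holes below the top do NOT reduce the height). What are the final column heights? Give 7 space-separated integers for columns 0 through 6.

Answer: 0 1 4 3 4 5 0

Derivation:
Drop 1: L rot0 at col 1 lands with bottom-row=0; cleared 0 line(s) (total 0); column heights now [0 1 1 2 0 0 0], max=2
Drop 2: O rot0 at col 4 lands with bottom-row=0; cleared 0 line(s) (total 0); column heights now [0 1 1 2 2 2 0], max=2
Drop 3: J rot0 at col 2 lands with bottom-row=2; cleared 0 line(s) (total 0); column heights now [0 1 4 3 3 2 0], max=4
Drop 4: T rot3 at col 4 lands with bottom-row=2; cleared 0 line(s) (total 0); column heights now [0 1 4 3 4 5 0], max=5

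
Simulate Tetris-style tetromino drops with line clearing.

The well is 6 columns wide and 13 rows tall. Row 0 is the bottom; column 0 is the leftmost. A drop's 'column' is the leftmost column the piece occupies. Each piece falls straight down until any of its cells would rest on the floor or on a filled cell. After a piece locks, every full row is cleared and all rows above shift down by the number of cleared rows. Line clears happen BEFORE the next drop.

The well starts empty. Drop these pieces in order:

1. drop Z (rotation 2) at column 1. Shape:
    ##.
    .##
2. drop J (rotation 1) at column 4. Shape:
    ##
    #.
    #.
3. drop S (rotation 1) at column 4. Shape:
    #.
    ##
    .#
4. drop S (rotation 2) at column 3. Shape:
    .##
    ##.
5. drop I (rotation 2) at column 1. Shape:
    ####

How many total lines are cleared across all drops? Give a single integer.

Answer: 0

Derivation:
Drop 1: Z rot2 at col 1 lands with bottom-row=0; cleared 0 line(s) (total 0); column heights now [0 2 2 1 0 0], max=2
Drop 2: J rot1 at col 4 lands with bottom-row=0; cleared 0 line(s) (total 0); column heights now [0 2 2 1 3 3], max=3
Drop 3: S rot1 at col 4 lands with bottom-row=3; cleared 0 line(s) (total 0); column heights now [0 2 2 1 6 5], max=6
Drop 4: S rot2 at col 3 lands with bottom-row=6; cleared 0 line(s) (total 0); column heights now [0 2 2 7 8 8], max=8
Drop 5: I rot2 at col 1 lands with bottom-row=8; cleared 0 line(s) (total 0); column heights now [0 9 9 9 9 8], max=9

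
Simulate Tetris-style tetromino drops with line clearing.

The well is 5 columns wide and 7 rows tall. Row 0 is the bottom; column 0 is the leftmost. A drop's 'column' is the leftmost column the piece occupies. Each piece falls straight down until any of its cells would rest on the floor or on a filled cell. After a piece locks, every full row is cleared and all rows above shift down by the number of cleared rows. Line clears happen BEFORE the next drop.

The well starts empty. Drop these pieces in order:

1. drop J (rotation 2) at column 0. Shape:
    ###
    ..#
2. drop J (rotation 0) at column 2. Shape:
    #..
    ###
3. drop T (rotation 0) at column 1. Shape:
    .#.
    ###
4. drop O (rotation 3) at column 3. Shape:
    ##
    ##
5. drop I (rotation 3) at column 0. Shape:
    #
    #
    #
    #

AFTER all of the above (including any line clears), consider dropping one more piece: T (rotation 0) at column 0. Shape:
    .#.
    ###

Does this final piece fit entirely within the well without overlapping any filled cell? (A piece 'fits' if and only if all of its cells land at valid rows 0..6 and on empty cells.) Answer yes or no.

Drop 1: J rot2 at col 0 lands with bottom-row=0; cleared 0 line(s) (total 0); column heights now [2 2 2 0 0], max=2
Drop 2: J rot0 at col 2 lands with bottom-row=2; cleared 0 line(s) (total 0); column heights now [2 2 4 3 3], max=4
Drop 3: T rot0 at col 1 lands with bottom-row=4; cleared 0 line(s) (total 0); column heights now [2 5 6 5 3], max=6
Drop 4: O rot3 at col 3 lands with bottom-row=5; cleared 0 line(s) (total 0); column heights now [2 5 6 7 7], max=7
Drop 5: I rot3 at col 0 lands with bottom-row=2; cleared 0 line(s) (total 0); column heights now [6 5 6 7 7], max=7
Test piece T rot0 at col 0 (width 3): heights before test = [6 5 6 7 7]; fits = False

Answer: no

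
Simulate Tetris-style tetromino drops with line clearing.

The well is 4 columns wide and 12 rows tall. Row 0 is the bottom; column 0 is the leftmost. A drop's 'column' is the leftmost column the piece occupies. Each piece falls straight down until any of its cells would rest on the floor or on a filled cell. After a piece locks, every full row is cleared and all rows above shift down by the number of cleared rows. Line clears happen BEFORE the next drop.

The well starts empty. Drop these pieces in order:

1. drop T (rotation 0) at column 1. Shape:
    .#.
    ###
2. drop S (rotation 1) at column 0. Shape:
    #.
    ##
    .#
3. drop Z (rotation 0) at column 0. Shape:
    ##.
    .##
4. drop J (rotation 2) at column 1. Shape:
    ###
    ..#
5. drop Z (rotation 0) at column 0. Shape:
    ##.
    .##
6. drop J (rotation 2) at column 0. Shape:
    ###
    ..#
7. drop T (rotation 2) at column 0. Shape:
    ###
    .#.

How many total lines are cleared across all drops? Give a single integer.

Drop 1: T rot0 at col 1 lands with bottom-row=0; cleared 0 line(s) (total 0); column heights now [0 1 2 1], max=2
Drop 2: S rot1 at col 0 lands with bottom-row=1; cleared 0 line(s) (total 0); column heights now [4 3 2 1], max=4
Drop 3: Z rot0 at col 0 lands with bottom-row=3; cleared 0 line(s) (total 0); column heights now [5 5 4 1], max=5
Drop 4: J rot2 at col 1 lands with bottom-row=4; cleared 0 line(s) (total 0); column heights now [5 6 6 6], max=6
Drop 5: Z rot0 at col 0 lands with bottom-row=6; cleared 0 line(s) (total 0); column heights now [8 8 7 6], max=8
Drop 6: J rot2 at col 0 lands with bottom-row=7; cleared 0 line(s) (total 0); column heights now [9 9 9 6], max=9
Drop 7: T rot2 at col 0 lands with bottom-row=9; cleared 0 line(s) (total 0); column heights now [11 11 11 6], max=11

Answer: 0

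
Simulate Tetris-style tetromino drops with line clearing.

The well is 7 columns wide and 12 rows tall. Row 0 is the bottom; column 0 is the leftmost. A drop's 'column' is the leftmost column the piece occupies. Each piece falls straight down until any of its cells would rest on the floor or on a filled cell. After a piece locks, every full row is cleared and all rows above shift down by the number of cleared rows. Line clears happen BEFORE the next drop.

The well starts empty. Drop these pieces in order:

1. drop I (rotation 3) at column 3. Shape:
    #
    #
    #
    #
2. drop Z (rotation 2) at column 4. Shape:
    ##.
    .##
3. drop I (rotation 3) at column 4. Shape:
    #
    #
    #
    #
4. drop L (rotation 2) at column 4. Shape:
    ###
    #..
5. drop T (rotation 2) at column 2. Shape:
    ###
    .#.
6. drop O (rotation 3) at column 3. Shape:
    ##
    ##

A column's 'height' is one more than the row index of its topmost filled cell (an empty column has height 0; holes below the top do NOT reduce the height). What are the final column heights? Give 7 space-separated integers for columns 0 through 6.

Answer: 0 0 9 11 11 8 8

Derivation:
Drop 1: I rot3 at col 3 lands with bottom-row=0; cleared 0 line(s) (total 0); column heights now [0 0 0 4 0 0 0], max=4
Drop 2: Z rot2 at col 4 lands with bottom-row=0; cleared 0 line(s) (total 0); column heights now [0 0 0 4 2 2 1], max=4
Drop 3: I rot3 at col 4 lands with bottom-row=2; cleared 0 line(s) (total 0); column heights now [0 0 0 4 6 2 1], max=6
Drop 4: L rot2 at col 4 lands with bottom-row=6; cleared 0 line(s) (total 0); column heights now [0 0 0 4 8 8 8], max=8
Drop 5: T rot2 at col 2 lands with bottom-row=7; cleared 0 line(s) (total 0); column heights now [0 0 9 9 9 8 8], max=9
Drop 6: O rot3 at col 3 lands with bottom-row=9; cleared 0 line(s) (total 0); column heights now [0 0 9 11 11 8 8], max=11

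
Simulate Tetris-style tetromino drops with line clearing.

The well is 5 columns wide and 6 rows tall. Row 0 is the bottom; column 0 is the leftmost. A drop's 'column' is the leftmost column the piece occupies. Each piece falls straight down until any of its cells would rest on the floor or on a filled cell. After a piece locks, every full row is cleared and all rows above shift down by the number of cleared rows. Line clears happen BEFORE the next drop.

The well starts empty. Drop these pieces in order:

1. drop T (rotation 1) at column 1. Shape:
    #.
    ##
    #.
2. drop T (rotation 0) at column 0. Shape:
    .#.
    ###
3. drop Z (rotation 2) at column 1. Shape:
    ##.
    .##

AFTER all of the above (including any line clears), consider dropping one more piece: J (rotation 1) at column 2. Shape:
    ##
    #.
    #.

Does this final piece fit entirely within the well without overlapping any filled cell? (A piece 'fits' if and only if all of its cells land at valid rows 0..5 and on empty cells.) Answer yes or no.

Drop 1: T rot1 at col 1 lands with bottom-row=0; cleared 0 line(s) (total 0); column heights now [0 3 2 0 0], max=3
Drop 2: T rot0 at col 0 lands with bottom-row=3; cleared 0 line(s) (total 0); column heights now [4 5 4 0 0], max=5
Drop 3: Z rot2 at col 1 lands with bottom-row=4; cleared 0 line(s) (total 0); column heights now [4 6 6 5 0], max=6
Test piece J rot1 at col 2 (width 2): heights before test = [4 6 6 5 0]; fits = False

Answer: no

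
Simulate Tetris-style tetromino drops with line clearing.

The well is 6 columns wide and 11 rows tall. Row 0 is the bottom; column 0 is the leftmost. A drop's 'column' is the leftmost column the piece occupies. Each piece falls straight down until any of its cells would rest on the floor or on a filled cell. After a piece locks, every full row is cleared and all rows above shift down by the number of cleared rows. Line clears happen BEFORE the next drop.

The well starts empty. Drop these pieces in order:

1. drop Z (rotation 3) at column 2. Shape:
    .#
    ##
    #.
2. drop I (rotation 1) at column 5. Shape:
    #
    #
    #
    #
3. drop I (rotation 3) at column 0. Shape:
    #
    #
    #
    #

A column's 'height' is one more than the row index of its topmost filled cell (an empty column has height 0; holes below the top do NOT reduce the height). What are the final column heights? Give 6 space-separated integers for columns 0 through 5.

Drop 1: Z rot3 at col 2 lands with bottom-row=0; cleared 0 line(s) (total 0); column heights now [0 0 2 3 0 0], max=3
Drop 2: I rot1 at col 5 lands with bottom-row=0; cleared 0 line(s) (total 0); column heights now [0 0 2 3 0 4], max=4
Drop 3: I rot3 at col 0 lands with bottom-row=0; cleared 0 line(s) (total 0); column heights now [4 0 2 3 0 4], max=4

Answer: 4 0 2 3 0 4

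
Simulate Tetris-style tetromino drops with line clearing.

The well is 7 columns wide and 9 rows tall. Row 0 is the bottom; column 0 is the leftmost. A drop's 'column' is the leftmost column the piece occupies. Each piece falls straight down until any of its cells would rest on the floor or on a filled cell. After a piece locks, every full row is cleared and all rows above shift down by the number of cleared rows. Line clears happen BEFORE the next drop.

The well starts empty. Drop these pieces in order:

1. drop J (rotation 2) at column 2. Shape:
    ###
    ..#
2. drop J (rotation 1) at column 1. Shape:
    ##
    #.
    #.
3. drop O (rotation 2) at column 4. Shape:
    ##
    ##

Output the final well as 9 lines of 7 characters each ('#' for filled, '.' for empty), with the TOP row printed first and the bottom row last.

Answer: .......
.......
.......
.......
.......
....##.
.##.##.
.####..
.#..#..

Derivation:
Drop 1: J rot2 at col 2 lands with bottom-row=0; cleared 0 line(s) (total 0); column heights now [0 0 2 2 2 0 0], max=2
Drop 2: J rot1 at col 1 lands with bottom-row=0; cleared 0 line(s) (total 0); column heights now [0 3 3 2 2 0 0], max=3
Drop 3: O rot2 at col 4 lands with bottom-row=2; cleared 0 line(s) (total 0); column heights now [0 3 3 2 4 4 0], max=4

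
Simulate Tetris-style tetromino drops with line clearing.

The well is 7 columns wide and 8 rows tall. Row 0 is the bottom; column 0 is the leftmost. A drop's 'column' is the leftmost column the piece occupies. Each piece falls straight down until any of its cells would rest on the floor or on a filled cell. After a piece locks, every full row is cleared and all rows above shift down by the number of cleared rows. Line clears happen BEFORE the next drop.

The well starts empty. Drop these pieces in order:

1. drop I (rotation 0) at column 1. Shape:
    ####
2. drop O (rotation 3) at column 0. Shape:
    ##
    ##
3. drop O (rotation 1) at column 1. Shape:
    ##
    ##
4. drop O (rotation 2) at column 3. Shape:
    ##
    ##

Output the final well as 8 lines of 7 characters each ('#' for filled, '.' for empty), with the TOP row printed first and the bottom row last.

Answer: .......
.......
.......
.##....
.##....
##.##..
##.##..
.####..

Derivation:
Drop 1: I rot0 at col 1 lands with bottom-row=0; cleared 0 line(s) (total 0); column heights now [0 1 1 1 1 0 0], max=1
Drop 2: O rot3 at col 0 lands with bottom-row=1; cleared 0 line(s) (total 0); column heights now [3 3 1 1 1 0 0], max=3
Drop 3: O rot1 at col 1 lands with bottom-row=3; cleared 0 line(s) (total 0); column heights now [3 5 5 1 1 0 0], max=5
Drop 4: O rot2 at col 3 lands with bottom-row=1; cleared 0 line(s) (total 0); column heights now [3 5 5 3 3 0 0], max=5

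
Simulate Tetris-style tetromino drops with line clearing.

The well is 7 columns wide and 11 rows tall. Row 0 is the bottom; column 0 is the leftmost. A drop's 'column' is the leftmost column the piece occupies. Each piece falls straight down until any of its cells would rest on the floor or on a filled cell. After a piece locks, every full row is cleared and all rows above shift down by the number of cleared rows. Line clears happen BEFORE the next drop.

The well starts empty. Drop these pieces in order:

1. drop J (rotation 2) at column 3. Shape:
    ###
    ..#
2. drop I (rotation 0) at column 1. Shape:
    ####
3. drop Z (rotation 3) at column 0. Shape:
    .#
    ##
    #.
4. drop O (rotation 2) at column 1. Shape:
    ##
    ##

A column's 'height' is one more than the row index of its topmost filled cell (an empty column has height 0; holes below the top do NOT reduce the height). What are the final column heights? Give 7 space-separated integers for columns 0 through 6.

Answer: 4 7 7 3 3 2 0

Derivation:
Drop 1: J rot2 at col 3 lands with bottom-row=0; cleared 0 line(s) (total 0); column heights now [0 0 0 2 2 2 0], max=2
Drop 2: I rot0 at col 1 lands with bottom-row=2; cleared 0 line(s) (total 0); column heights now [0 3 3 3 3 2 0], max=3
Drop 3: Z rot3 at col 0 lands with bottom-row=2; cleared 0 line(s) (total 0); column heights now [4 5 3 3 3 2 0], max=5
Drop 4: O rot2 at col 1 lands with bottom-row=5; cleared 0 line(s) (total 0); column heights now [4 7 7 3 3 2 0], max=7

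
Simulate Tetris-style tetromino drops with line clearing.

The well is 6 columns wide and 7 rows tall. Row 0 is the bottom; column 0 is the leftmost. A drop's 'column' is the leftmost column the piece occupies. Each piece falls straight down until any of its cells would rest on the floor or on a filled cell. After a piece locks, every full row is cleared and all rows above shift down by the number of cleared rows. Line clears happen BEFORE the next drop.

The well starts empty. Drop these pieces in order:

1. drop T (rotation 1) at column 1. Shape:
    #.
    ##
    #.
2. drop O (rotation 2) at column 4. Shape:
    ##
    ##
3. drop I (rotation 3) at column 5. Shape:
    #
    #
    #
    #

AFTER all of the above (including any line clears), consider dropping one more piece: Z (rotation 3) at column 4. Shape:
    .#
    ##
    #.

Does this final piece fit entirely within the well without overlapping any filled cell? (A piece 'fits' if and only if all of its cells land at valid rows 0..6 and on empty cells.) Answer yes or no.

Answer: no

Derivation:
Drop 1: T rot1 at col 1 lands with bottom-row=0; cleared 0 line(s) (total 0); column heights now [0 3 2 0 0 0], max=3
Drop 2: O rot2 at col 4 lands with bottom-row=0; cleared 0 line(s) (total 0); column heights now [0 3 2 0 2 2], max=3
Drop 3: I rot3 at col 5 lands with bottom-row=2; cleared 0 line(s) (total 0); column heights now [0 3 2 0 2 6], max=6
Test piece Z rot3 at col 4 (width 2): heights before test = [0 3 2 0 2 6]; fits = False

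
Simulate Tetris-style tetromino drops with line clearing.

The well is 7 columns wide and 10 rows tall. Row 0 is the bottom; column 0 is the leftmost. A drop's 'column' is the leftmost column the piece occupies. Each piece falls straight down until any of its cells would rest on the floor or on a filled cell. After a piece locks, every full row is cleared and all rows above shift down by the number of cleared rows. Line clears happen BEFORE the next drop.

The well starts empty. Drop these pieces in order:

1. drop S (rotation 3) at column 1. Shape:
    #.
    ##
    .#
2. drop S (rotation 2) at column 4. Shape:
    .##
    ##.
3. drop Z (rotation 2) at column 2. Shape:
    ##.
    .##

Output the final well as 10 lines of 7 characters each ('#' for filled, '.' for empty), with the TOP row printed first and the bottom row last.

Drop 1: S rot3 at col 1 lands with bottom-row=0; cleared 0 line(s) (total 0); column heights now [0 3 2 0 0 0 0], max=3
Drop 2: S rot2 at col 4 lands with bottom-row=0; cleared 0 line(s) (total 0); column heights now [0 3 2 0 1 2 2], max=3
Drop 3: Z rot2 at col 2 lands with bottom-row=1; cleared 0 line(s) (total 0); column heights now [0 3 3 3 2 2 2], max=3

Answer: .......
.......
.......
.......
.......
.......
.......
.###...
.######
..#.##.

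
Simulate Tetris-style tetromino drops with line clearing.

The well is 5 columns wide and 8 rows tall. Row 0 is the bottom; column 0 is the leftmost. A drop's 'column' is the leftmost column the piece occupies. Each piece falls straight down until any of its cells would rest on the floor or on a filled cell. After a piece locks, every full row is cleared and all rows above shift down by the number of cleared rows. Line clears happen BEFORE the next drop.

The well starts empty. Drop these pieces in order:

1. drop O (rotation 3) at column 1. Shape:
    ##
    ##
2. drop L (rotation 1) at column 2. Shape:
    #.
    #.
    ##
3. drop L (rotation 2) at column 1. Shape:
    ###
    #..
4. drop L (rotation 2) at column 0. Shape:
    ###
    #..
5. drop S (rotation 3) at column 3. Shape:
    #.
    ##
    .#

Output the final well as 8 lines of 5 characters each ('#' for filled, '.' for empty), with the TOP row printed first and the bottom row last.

Answer: .....
.....
...#.
.##..
..#..
..##.
.##..
.##..

Derivation:
Drop 1: O rot3 at col 1 lands with bottom-row=0; cleared 0 line(s) (total 0); column heights now [0 2 2 0 0], max=2
Drop 2: L rot1 at col 2 lands with bottom-row=2; cleared 0 line(s) (total 0); column heights now [0 2 5 3 0], max=5
Drop 3: L rot2 at col 1 lands with bottom-row=4; cleared 0 line(s) (total 0); column heights now [0 6 6 6 0], max=6
Drop 4: L rot2 at col 0 lands with bottom-row=5; cleared 0 line(s) (total 0); column heights now [7 7 7 6 0], max=7
Drop 5: S rot3 at col 3 lands with bottom-row=5; cleared 2 line(s) (total 2); column heights now [0 5 5 6 0], max=6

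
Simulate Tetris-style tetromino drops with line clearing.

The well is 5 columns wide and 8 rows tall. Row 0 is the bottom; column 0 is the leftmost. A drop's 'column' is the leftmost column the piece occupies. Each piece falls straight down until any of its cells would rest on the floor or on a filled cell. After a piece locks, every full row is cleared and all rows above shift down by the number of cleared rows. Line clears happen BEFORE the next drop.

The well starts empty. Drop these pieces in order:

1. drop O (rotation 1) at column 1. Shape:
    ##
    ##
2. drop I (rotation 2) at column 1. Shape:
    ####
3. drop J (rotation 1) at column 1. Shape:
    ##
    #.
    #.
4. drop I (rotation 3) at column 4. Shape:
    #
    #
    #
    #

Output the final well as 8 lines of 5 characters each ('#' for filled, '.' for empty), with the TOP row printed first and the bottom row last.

Drop 1: O rot1 at col 1 lands with bottom-row=0; cleared 0 line(s) (total 0); column heights now [0 2 2 0 0], max=2
Drop 2: I rot2 at col 1 lands with bottom-row=2; cleared 0 line(s) (total 0); column heights now [0 3 3 3 3], max=3
Drop 3: J rot1 at col 1 lands with bottom-row=3; cleared 0 line(s) (total 0); column heights now [0 6 6 3 3], max=6
Drop 4: I rot3 at col 4 lands with bottom-row=3; cleared 0 line(s) (total 0); column heights now [0 6 6 3 7], max=7

Answer: .....
....#
.##.#
.#..#
.#..#
.####
.##..
.##..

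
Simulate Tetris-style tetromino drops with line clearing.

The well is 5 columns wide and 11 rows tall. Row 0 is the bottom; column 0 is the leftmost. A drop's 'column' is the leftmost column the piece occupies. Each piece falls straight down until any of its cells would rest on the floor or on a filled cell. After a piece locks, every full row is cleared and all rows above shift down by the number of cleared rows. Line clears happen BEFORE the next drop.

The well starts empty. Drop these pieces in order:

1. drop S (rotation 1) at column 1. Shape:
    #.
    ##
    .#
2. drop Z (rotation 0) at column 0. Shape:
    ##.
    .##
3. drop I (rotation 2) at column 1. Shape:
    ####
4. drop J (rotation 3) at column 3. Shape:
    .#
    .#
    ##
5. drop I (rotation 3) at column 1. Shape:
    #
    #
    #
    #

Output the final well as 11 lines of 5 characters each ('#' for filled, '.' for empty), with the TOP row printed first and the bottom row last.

Drop 1: S rot1 at col 1 lands with bottom-row=0; cleared 0 line(s) (total 0); column heights now [0 3 2 0 0], max=3
Drop 2: Z rot0 at col 0 lands with bottom-row=3; cleared 0 line(s) (total 0); column heights now [5 5 4 0 0], max=5
Drop 3: I rot2 at col 1 lands with bottom-row=5; cleared 0 line(s) (total 0); column heights now [5 6 6 6 6], max=6
Drop 4: J rot3 at col 3 lands with bottom-row=6; cleared 0 line(s) (total 0); column heights now [5 6 6 7 9], max=9
Drop 5: I rot3 at col 1 lands with bottom-row=6; cleared 0 line(s) (total 0); column heights now [5 10 6 7 9], max=10

Answer: .....
.#...
.#..#
.#..#
.#.##
.####
##...
.##..
.#...
.##..
..#..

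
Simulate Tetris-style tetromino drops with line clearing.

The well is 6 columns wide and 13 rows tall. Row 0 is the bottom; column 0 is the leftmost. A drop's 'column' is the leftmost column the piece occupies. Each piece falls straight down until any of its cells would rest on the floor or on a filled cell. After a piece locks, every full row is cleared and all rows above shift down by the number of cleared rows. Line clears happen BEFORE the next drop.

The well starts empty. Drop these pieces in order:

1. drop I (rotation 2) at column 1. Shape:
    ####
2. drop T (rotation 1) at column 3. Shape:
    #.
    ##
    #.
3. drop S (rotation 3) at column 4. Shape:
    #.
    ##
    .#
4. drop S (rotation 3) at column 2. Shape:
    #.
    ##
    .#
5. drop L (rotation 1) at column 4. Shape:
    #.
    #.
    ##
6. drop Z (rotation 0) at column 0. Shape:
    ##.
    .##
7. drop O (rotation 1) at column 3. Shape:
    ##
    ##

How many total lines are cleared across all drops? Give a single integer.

Drop 1: I rot2 at col 1 lands with bottom-row=0; cleared 0 line(s) (total 0); column heights now [0 1 1 1 1 0], max=1
Drop 2: T rot1 at col 3 lands with bottom-row=1; cleared 0 line(s) (total 0); column heights now [0 1 1 4 3 0], max=4
Drop 3: S rot3 at col 4 lands with bottom-row=2; cleared 0 line(s) (total 0); column heights now [0 1 1 4 5 4], max=5
Drop 4: S rot3 at col 2 lands with bottom-row=4; cleared 0 line(s) (total 0); column heights now [0 1 7 6 5 4], max=7
Drop 5: L rot1 at col 4 lands with bottom-row=5; cleared 0 line(s) (total 0); column heights now [0 1 7 6 8 6], max=8
Drop 6: Z rot0 at col 0 lands with bottom-row=7; cleared 0 line(s) (total 0); column heights now [9 9 8 6 8 6], max=9
Drop 7: O rot1 at col 3 lands with bottom-row=8; cleared 0 line(s) (total 0); column heights now [9 9 8 10 10 6], max=10

Answer: 0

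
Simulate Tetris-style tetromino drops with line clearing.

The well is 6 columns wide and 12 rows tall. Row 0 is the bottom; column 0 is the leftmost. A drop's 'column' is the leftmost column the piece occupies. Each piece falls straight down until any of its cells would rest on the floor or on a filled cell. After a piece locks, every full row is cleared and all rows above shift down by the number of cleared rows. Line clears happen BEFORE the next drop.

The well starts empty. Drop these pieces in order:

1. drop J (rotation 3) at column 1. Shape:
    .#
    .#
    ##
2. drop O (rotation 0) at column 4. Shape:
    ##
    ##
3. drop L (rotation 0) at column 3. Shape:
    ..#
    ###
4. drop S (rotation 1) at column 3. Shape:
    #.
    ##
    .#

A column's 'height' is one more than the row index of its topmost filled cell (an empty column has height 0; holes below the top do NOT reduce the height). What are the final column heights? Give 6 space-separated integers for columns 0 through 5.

Drop 1: J rot3 at col 1 lands with bottom-row=0; cleared 0 line(s) (total 0); column heights now [0 1 3 0 0 0], max=3
Drop 2: O rot0 at col 4 lands with bottom-row=0; cleared 0 line(s) (total 0); column heights now [0 1 3 0 2 2], max=3
Drop 3: L rot0 at col 3 lands with bottom-row=2; cleared 0 line(s) (total 0); column heights now [0 1 3 3 3 4], max=4
Drop 4: S rot1 at col 3 lands with bottom-row=3; cleared 0 line(s) (total 0); column heights now [0 1 3 6 5 4], max=6

Answer: 0 1 3 6 5 4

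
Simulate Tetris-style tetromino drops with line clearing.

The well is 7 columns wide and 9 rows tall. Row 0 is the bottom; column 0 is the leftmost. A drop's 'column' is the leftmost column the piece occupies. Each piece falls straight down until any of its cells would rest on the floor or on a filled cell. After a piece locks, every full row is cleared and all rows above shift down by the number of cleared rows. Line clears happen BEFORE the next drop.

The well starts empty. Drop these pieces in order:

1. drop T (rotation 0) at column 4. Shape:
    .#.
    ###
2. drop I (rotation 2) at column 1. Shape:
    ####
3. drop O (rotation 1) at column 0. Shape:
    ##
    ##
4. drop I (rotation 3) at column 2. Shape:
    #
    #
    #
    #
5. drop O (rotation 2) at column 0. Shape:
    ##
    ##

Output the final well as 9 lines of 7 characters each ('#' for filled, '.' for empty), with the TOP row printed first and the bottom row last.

Drop 1: T rot0 at col 4 lands with bottom-row=0; cleared 0 line(s) (total 0); column heights now [0 0 0 0 1 2 1], max=2
Drop 2: I rot2 at col 1 lands with bottom-row=1; cleared 0 line(s) (total 0); column heights now [0 2 2 2 2 2 1], max=2
Drop 3: O rot1 at col 0 lands with bottom-row=2; cleared 0 line(s) (total 0); column heights now [4 4 2 2 2 2 1], max=4
Drop 4: I rot3 at col 2 lands with bottom-row=2; cleared 0 line(s) (total 0); column heights now [4 4 6 2 2 2 1], max=6
Drop 5: O rot2 at col 0 lands with bottom-row=4; cleared 0 line(s) (total 0); column heights now [6 6 6 2 2 2 1], max=6

Answer: .......
.......
.......
###....
###....
###....
###....
.#####.
....###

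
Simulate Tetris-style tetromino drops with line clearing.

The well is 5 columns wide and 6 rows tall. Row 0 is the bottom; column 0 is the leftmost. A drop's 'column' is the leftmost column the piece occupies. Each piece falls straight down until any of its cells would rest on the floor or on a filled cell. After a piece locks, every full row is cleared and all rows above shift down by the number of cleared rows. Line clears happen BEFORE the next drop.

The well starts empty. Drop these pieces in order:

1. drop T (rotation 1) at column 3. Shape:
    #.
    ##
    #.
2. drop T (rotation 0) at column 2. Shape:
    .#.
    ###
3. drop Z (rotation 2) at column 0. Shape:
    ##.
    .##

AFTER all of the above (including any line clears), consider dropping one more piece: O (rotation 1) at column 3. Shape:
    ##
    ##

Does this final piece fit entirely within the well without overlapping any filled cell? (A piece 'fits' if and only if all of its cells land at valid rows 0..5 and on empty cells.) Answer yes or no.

Answer: no

Derivation:
Drop 1: T rot1 at col 3 lands with bottom-row=0; cleared 0 line(s) (total 0); column heights now [0 0 0 3 2], max=3
Drop 2: T rot0 at col 2 lands with bottom-row=3; cleared 0 line(s) (total 0); column heights now [0 0 4 5 4], max=5
Drop 3: Z rot2 at col 0 lands with bottom-row=4; cleared 0 line(s) (total 0); column heights now [6 6 5 5 4], max=6
Test piece O rot1 at col 3 (width 2): heights before test = [6 6 5 5 4]; fits = False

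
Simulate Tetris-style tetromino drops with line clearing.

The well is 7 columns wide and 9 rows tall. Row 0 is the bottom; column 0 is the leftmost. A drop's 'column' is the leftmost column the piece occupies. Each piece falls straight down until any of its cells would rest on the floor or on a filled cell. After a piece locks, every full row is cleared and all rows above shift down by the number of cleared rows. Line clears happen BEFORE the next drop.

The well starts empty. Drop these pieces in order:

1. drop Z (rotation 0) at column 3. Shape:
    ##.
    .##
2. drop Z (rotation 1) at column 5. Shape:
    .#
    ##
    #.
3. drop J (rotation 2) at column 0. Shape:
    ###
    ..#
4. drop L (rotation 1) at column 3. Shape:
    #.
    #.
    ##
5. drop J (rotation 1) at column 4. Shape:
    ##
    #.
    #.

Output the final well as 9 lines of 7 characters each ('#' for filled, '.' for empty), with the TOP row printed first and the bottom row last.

Answer: .......
.......
.......
....##.
...##..
...##.#
...####
######.
..#.##.

Derivation:
Drop 1: Z rot0 at col 3 lands with bottom-row=0; cleared 0 line(s) (total 0); column heights now [0 0 0 2 2 1 0], max=2
Drop 2: Z rot1 at col 5 lands with bottom-row=1; cleared 0 line(s) (total 0); column heights now [0 0 0 2 2 3 4], max=4
Drop 3: J rot2 at col 0 lands with bottom-row=0; cleared 0 line(s) (total 0); column heights now [2 2 2 2 2 3 4], max=4
Drop 4: L rot1 at col 3 lands with bottom-row=2; cleared 0 line(s) (total 0); column heights now [2 2 2 5 3 3 4], max=5
Drop 5: J rot1 at col 4 lands with bottom-row=3; cleared 0 line(s) (total 0); column heights now [2 2 2 5 6 6 4], max=6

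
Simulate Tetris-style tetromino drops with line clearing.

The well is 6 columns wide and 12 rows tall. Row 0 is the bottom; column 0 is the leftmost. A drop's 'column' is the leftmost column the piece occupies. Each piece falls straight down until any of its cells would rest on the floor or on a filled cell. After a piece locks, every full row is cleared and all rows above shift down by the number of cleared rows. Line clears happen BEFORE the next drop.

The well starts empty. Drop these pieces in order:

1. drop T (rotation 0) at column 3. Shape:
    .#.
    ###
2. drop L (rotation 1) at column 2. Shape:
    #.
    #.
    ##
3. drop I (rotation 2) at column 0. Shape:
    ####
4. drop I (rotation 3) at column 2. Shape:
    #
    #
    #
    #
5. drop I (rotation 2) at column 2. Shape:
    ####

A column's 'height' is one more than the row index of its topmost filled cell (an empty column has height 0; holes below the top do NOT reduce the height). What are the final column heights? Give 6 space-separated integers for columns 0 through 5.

Answer: 5 5 10 10 10 10

Derivation:
Drop 1: T rot0 at col 3 lands with bottom-row=0; cleared 0 line(s) (total 0); column heights now [0 0 0 1 2 1], max=2
Drop 2: L rot1 at col 2 lands with bottom-row=1; cleared 0 line(s) (total 0); column heights now [0 0 4 2 2 1], max=4
Drop 3: I rot2 at col 0 lands with bottom-row=4; cleared 0 line(s) (total 0); column heights now [5 5 5 5 2 1], max=5
Drop 4: I rot3 at col 2 lands with bottom-row=5; cleared 0 line(s) (total 0); column heights now [5 5 9 5 2 1], max=9
Drop 5: I rot2 at col 2 lands with bottom-row=9; cleared 0 line(s) (total 0); column heights now [5 5 10 10 10 10], max=10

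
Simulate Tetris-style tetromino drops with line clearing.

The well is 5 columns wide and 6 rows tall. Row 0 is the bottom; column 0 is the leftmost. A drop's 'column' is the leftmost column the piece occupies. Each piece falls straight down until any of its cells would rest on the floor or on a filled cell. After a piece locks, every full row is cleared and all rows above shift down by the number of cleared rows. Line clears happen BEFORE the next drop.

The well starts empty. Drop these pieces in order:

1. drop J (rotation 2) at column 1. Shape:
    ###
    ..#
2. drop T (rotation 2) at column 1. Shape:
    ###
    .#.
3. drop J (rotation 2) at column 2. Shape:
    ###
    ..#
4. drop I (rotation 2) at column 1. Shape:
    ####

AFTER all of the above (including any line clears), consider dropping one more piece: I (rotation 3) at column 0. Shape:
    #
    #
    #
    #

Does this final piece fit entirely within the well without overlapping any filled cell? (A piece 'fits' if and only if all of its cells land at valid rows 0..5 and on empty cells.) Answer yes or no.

Answer: yes

Derivation:
Drop 1: J rot2 at col 1 lands with bottom-row=0; cleared 0 line(s) (total 0); column heights now [0 2 2 2 0], max=2
Drop 2: T rot2 at col 1 lands with bottom-row=2; cleared 0 line(s) (total 0); column heights now [0 4 4 4 0], max=4
Drop 3: J rot2 at col 2 lands with bottom-row=3; cleared 0 line(s) (total 0); column heights now [0 4 5 5 5], max=5
Drop 4: I rot2 at col 1 lands with bottom-row=5; cleared 0 line(s) (total 0); column heights now [0 6 6 6 6], max=6
Test piece I rot3 at col 0 (width 1): heights before test = [0 6 6 6 6]; fits = True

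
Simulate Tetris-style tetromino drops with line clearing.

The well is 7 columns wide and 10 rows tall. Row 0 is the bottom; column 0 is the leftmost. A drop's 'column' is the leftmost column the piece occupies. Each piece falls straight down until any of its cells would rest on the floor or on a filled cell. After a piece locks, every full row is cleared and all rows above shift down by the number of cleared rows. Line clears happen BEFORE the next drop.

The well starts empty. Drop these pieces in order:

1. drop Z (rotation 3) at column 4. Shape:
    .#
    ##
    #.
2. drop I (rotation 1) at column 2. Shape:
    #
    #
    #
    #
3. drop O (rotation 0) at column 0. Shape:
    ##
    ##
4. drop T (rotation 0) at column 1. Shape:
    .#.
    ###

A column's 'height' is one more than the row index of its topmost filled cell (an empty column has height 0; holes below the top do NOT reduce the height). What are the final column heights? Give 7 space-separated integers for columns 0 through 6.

Answer: 2 5 6 5 2 3 0

Derivation:
Drop 1: Z rot3 at col 4 lands with bottom-row=0; cleared 0 line(s) (total 0); column heights now [0 0 0 0 2 3 0], max=3
Drop 2: I rot1 at col 2 lands with bottom-row=0; cleared 0 line(s) (total 0); column heights now [0 0 4 0 2 3 0], max=4
Drop 3: O rot0 at col 0 lands with bottom-row=0; cleared 0 line(s) (total 0); column heights now [2 2 4 0 2 3 0], max=4
Drop 4: T rot0 at col 1 lands with bottom-row=4; cleared 0 line(s) (total 0); column heights now [2 5 6 5 2 3 0], max=6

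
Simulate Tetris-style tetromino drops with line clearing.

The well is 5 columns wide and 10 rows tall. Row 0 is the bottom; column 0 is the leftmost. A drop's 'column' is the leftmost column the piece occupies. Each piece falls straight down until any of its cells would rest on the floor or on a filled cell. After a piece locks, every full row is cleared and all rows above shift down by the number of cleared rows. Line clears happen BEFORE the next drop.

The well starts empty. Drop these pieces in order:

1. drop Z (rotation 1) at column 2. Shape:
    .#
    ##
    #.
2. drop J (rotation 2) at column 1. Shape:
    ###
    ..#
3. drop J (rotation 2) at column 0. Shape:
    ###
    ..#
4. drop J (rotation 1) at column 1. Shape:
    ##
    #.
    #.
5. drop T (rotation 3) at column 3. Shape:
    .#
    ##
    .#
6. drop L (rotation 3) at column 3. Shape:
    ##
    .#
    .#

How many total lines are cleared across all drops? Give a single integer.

Answer: 0

Derivation:
Drop 1: Z rot1 at col 2 lands with bottom-row=0; cleared 0 line(s) (total 0); column heights now [0 0 2 3 0], max=3
Drop 2: J rot2 at col 1 lands with bottom-row=3; cleared 0 line(s) (total 0); column heights now [0 5 5 5 0], max=5
Drop 3: J rot2 at col 0 lands with bottom-row=5; cleared 0 line(s) (total 0); column heights now [7 7 7 5 0], max=7
Drop 4: J rot1 at col 1 lands with bottom-row=7; cleared 0 line(s) (total 0); column heights now [7 10 10 5 0], max=10
Drop 5: T rot3 at col 3 lands with bottom-row=4; cleared 0 line(s) (total 0); column heights now [7 10 10 6 7], max=10
Drop 6: L rot3 at col 3 lands with bottom-row=7; cleared 0 line(s) (total 0); column heights now [7 10 10 10 10], max=10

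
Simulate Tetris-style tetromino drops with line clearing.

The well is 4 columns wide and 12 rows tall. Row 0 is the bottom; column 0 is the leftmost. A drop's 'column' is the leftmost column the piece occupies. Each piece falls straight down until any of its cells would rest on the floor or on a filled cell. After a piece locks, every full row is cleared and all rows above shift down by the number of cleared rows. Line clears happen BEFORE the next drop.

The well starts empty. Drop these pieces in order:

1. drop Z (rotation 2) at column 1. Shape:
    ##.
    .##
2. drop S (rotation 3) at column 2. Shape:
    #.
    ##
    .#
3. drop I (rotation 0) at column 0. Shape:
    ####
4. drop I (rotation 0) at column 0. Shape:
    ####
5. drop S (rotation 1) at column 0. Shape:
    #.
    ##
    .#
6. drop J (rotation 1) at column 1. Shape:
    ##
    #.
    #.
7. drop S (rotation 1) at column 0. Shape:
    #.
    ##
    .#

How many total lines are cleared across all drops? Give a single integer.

Drop 1: Z rot2 at col 1 lands with bottom-row=0; cleared 0 line(s) (total 0); column heights now [0 2 2 1], max=2
Drop 2: S rot3 at col 2 lands with bottom-row=1; cleared 0 line(s) (total 0); column heights now [0 2 4 3], max=4
Drop 3: I rot0 at col 0 lands with bottom-row=4; cleared 1 line(s) (total 1); column heights now [0 2 4 3], max=4
Drop 4: I rot0 at col 0 lands with bottom-row=4; cleared 1 line(s) (total 2); column heights now [0 2 4 3], max=4
Drop 5: S rot1 at col 0 lands with bottom-row=2; cleared 0 line(s) (total 2); column heights now [5 4 4 3], max=5
Drop 6: J rot1 at col 1 lands with bottom-row=4; cleared 0 line(s) (total 2); column heights now [5 7 7 3], max=7
Drop 7: S rot1 at col 0 lands with bottom-row=7; cleared 0 line(s) (total 2); column heights now [10 9 7 3], max=10

Answer: 2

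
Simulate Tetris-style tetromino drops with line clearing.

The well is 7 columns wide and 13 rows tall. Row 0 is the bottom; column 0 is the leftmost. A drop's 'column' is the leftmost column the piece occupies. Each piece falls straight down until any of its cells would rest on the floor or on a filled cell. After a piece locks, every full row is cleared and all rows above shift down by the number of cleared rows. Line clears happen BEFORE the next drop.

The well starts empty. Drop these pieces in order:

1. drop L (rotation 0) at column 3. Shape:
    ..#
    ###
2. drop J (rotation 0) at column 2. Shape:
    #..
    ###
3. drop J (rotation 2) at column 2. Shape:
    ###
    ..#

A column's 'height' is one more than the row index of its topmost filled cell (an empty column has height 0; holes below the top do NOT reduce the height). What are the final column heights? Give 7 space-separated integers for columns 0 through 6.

Drop 1: L rot0 at col 3 lands with bottom-row=0; cleared 0 line(s) (total 0); column heights now [0 0 0 1 1 2 0], max=2
Drop 2: J rot0 at col 2 lands with bottom-row=1; cleared 0 line(s) (total 0); column heights now [0 0 3 2 2 2 0], max=3
Drop 3: J rot2 at col 2 lands with bottom-row=2; cleared 0 line(s) (total 0); column heights now [0 0 4 4 4 2 0], max=4

Answer: 0 0 4 4 4 2 0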